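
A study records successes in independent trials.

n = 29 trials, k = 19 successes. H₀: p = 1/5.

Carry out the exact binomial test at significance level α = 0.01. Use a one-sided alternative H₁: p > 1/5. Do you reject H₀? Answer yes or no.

reject H₀: yes

Exact binomial: n=29, k=19, p₀=1/5=0.2000
P(X≥19) from Σ C(n,i)·p₀^i·(1−p₀)^(n−i)
p-value (one-sided, H₁ greater) = 0.00000
At α=0.01: p < α → reject H₀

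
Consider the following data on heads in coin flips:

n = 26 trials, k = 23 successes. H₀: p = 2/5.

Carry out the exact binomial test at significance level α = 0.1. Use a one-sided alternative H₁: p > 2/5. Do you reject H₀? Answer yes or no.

reject H₀: yes

Exact binomial: n=26, k=23, p₀=2/5=0.4000
P(X≥23) from Σ C(n,i)·p₀^i·(1−p₀)^(n−i)
p-value (one-sided, H₁ greater) = 0.00000
At α=0.1: p < α → reject H₀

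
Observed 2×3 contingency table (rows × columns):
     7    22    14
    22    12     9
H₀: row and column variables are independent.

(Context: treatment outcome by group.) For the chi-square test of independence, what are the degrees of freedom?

degrees of freedom = 2

df = (r−1)(c−1) = (2−1)·(3−1) = 2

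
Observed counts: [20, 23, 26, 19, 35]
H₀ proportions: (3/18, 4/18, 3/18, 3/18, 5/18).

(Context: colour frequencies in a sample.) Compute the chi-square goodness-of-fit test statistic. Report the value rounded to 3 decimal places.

test statistic = 2.305

n = 123; E_i = n·p_i = [20.50, 27.33, 20.50, 20.50, 34.17]
χ² = (20−20.50)²/20.50 + (23−27.33)²/27.33 + (26−20.50)²/20.50 + (19−20.50)²/20.50 + (35−34.17)²/34.17 = 2.3049
df = 4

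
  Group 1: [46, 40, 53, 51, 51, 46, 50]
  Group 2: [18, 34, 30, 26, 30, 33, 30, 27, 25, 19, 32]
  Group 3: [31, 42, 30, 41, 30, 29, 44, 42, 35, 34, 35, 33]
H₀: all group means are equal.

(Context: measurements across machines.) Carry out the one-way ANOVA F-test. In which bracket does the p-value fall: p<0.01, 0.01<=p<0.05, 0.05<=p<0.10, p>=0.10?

p-value bracket: p<0.01

Group means [48.14, 27.64, 35.50], grand mean 35.567
SSB = Σnᵢ(x̄ᵢ−x̄)² = 1798.964; SSW = ΣΣ(x−x̄ᵢ)² = 720.403
MSB = 1798.964/2 = 899.4820; MSW = 720.403/27 = 26.6816
F = MSB/MSW = 33.7117
df = (2, 27)
p-value (upper-tail) = 0.00000
→ bracket: p<0.01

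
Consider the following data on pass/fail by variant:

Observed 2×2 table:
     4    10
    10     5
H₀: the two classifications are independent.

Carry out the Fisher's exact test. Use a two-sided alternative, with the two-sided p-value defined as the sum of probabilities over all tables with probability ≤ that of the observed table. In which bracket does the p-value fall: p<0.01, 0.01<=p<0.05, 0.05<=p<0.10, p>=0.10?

Margins: r₁=14, r₂=15, c₁=14, c₂=15, n=29
p_obs = C(14,4)·C(15,10)/C(29,14); sum pmf over tables with pmf ≤ p_obs
p-value (two-sided) = 0.06560
→ bracket: 0.05<=p<0.10

p-value bracket: 0.05<=p<0.10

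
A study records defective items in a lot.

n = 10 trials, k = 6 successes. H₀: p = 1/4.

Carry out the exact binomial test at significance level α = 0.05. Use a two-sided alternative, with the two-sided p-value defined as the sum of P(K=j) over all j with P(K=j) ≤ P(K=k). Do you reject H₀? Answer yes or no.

Exact binomial: n=10, k=6, p₀=1/4=0.2500
P(X=j) = C(n,j)·p₀^j·(1−p₀)^(n−j); p = Σ P(X=j) over j with P(X=j) ≤ P(X=6)
p-value (two-sided) = 0.01973
At α=0.05: p < α → reject H₀

reject H₀: yes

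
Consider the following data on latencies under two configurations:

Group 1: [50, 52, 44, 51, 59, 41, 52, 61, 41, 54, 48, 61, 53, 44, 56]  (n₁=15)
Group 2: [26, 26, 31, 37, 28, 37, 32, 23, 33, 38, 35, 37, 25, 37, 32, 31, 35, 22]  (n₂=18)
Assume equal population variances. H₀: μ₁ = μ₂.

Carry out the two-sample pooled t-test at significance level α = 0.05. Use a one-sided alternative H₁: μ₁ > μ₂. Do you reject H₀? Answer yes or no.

x̄₁=51.133, s₁=6.610, n₁=15
x̄₂=31.389, s₂=5.248, n₂=18
s_p² = [14·6.610² + 17·5.248²]/31 = 34.8391
SE = √(s_p²·(1/15+1/18)) = 2.0635
t = (51.133−31.389)/2.0635 = 9.5683
df = 31
p-value (one-sided, H₁ greater) = 0.00000
At α=0.05: p < α → reject H₀

reject H₀: yes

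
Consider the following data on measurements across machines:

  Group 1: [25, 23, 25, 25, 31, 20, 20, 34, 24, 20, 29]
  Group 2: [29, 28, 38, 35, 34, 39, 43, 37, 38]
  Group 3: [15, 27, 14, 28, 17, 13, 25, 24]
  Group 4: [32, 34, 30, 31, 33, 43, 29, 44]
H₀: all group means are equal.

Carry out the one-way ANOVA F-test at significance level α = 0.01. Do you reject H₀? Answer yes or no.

Group means [25.09, 35.67, 20.38, 34.50], grand mean 28.778
SSB = Σnᵢ(x̄ᵢ−x̄)² = 1403.438; SSW = ΣΣ(x−x̄ᵢ)² = 902.784
MSB = 1403.438/3 = 467.8127; MSW = 902.784/32 = 28.2120
F = MSB/MSW = 16.5820
df = (3, 32)
p-value (upper-tail) = 0.00000
At α=0.01: p < α → reject H₀

reject H₀: yes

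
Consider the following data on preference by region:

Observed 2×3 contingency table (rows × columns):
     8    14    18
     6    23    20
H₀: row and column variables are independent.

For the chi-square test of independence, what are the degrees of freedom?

degrees of freedom = 2

df = (r−1)(c−1) = (2−1)·(3−1) = 2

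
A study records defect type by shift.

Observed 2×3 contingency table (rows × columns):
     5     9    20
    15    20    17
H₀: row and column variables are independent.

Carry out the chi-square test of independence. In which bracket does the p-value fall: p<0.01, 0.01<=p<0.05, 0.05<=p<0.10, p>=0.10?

p-value bracket: 0.05<=p<0.10

Row totals [34, 52], col totals [20, 29, 37], n=86
χ² = (5−7.91)²/7.91 + (9−11.47)²/11.47 + (20−14.63)²/14.63 + (15−12.09)²/12.09 + (20−17.53)²/17.53 + (17−22.37)²/22.37 = 5.9070
df = 2
p-value (upper-tail) = 0.05216
→ bracket: 0.05<=p<0.10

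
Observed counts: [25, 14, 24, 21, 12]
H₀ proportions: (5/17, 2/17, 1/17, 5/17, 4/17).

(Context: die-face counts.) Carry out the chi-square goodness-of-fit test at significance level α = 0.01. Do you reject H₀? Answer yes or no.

n = 96; E_i = n·p_i = [28.24, 11.29, 5.65, 28.24, 22.59]
χ² = (25−28.24)²/28.24 + (14−11.29)²/11.29 + (24−5.65)²/5.65 + (21−28.24)²/28.24 + (12−22.59)²/22.59 = 67.4833
df = 4
p-value (upper-tail) = 0.00000
At α=0.01: p < α → reject H₀

reject H₀: yes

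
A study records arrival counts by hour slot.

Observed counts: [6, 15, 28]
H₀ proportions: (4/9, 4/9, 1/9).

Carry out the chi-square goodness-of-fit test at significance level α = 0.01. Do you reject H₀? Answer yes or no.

reject H₀: yes

n = 49; E_i = n·p_i = [21.78, 21.78, 5.44]
χ² = (6−21.78)²/21.78 + (15−21.78)²/21.78 + (28−5.44)²/5.44 = 106.9847
df = 2
p-value (upper-tail) = 0.00000
At α=0.01: p < α → reject H₀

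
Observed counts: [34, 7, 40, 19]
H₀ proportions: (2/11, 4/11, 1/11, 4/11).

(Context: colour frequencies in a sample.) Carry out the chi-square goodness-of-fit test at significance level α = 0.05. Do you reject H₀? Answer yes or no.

n = 100; E_i = n·p_i = [18.18, 36.36, 9.09, 36.36]
χ² = (34−18.18)²/18.18 + (7−36.36)²/36.36 + (40−9.09)²/9.09 + (19−36.36)²/36.36 = 150.8550
df = 3
p-value (upper-tail) = 0.00000
At α=0.05: p < α → reject H₀

reject H₀: yes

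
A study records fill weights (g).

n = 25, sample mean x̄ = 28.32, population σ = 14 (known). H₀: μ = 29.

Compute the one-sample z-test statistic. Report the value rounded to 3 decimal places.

test statistic = -0.243

SE = σ/√n = 14/√25 = 2.8000
z = (x̄−μ₀)/SE = (28.32−29)/2.8000 = -0.2429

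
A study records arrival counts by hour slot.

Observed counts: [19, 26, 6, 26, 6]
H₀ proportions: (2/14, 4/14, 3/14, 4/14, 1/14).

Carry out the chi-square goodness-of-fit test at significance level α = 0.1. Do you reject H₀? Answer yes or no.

n = 83; E_i = n·p_i = [11.86, 23.71, 17.79, 23.71, 5.93]
χ² = (19−11.86)²/11.86 + (26−23.71)²/23.71 + (6−17.79)²/17.79 + (26−23.71)²/23.71 + (6−5.93)²/5.93 = 12.5542
df = 4
p-value (upper-tail) = 0.01367
At α=0.1: p < α → reject H₀

reject H₀: yes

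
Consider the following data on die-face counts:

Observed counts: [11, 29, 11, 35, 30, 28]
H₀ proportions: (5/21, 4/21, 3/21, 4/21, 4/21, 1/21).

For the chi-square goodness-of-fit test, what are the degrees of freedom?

df = k − 1 = 6 − 1 = 5

degrees of freedom = 5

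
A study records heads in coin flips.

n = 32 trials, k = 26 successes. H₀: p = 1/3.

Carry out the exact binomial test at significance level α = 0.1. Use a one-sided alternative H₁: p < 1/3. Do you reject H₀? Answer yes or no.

Exact binomial: n=32, k=26, p₀=1/3=0.3333
P(X≤26) from Σ C(n,i)·p₀^i·(1−p₀)^(n−i)
p-value (one-sided, H₁ less) = 1.00000
At α=0.1: p ≥ α → fail to reject H₀

reject H₀: no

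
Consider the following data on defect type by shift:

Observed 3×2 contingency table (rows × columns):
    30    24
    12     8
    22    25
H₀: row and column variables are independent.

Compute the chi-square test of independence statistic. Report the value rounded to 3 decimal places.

test statistic = 1.257

Row totals [54, 20, 47], col totals [64, 57], n=121
χ² = (30−28.56)²/28.56 + (24−25.44)²/25.44 + (12−10.58)²/10.58 + (8−9.42)²/9.42 + (22−24.86)²/24.86 + (25−22.14)²/22.14 = 1.2574
df = 2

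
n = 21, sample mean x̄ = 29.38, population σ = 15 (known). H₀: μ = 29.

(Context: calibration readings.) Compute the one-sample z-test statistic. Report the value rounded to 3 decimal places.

test statistic = 0.116

SE = σ/√n = 15/√21 = 3.2733
z = (x̄−μ₀)/SE = (29.38−29)/3.2733 = 0.1161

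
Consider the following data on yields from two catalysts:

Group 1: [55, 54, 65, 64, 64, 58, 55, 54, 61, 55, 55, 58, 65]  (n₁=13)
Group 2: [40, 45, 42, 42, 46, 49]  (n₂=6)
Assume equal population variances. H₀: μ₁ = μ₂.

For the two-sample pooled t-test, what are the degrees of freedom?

degrees of freedom = 17

df = n₁ + n₂ − 2 = 13 + 6 − 2 = 17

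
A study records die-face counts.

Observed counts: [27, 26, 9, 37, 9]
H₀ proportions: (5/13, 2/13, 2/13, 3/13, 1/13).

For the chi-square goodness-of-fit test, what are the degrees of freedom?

df = k − 1 = 5 − 1 = 4

degrees of freedom = 4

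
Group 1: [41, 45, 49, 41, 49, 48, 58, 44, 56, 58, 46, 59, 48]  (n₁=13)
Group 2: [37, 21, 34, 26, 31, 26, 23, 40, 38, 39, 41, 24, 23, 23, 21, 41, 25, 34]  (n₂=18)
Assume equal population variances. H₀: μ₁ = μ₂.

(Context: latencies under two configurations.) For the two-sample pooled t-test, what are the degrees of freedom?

df = n₁ + n₂ − 2 = 13 + 18 − 2 = 29

degrees of freedom = 29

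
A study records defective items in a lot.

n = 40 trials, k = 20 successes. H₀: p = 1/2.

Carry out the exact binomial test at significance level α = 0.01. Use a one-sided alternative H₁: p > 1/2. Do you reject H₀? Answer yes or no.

Exact binomial: n=40, k=20, p₀=1/2=0.5000
P(X≥20) from Σ C(n,i)·p₀^i·(1−p₀)^(n−i)
p-value (one-sided, H₁ greater) = 0.56269
At α=0.01: p ≥ α → fail to reject H₀

reject H₀: no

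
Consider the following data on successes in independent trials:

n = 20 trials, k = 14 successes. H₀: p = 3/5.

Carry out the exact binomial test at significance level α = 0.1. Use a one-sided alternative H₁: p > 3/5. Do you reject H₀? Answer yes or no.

reject H₀: no

Exact binomial: n=20, k=14, p₀=3/5=0.6000
P(X≥14) from Σ C(n,i)·p₀^i·(1−p₀)^(n−i)
p-value (one-sided, H₁ greater) = 0.25001
At α=0.1: p ≥ α → fail to reject H₀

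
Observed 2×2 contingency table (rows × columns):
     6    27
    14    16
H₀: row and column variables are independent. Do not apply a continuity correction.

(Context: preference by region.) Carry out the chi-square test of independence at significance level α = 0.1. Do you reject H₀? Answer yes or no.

reject H₀: yes

Row totals [33, 30], col totals [20, 43], n=63
χ² = (6−10.48)²/10.48 + (27−22.52)²/22.52 + (14−9.52)²/9.52 + (16−20.48)²/20.48 = 5.8844
df = 1
p-value (upper-tail) = 0.01528
At α=0.1: p < α → reject H₀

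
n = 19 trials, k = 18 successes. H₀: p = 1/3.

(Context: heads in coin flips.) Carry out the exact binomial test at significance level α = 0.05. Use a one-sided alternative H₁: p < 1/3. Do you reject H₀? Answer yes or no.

Exact binomial: n=19, k=18, p₀=1/3=0.3333
P(X≤18) from Σ C(n,i)·p₀^i·(1−p₀)^(n−i)
p-value (one-sided, H₁ less) = 1.00000
At α=0.05: p ≥ α → fail to reject H₀

reject H₀: no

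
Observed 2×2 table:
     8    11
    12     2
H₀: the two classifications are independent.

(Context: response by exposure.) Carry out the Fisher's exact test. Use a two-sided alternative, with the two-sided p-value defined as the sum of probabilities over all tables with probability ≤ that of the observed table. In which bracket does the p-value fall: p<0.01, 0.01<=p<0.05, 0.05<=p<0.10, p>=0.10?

Margins: r₁=19, r₂=14, c₁=20, c₂=13, n=33
p_obs = C(19,8)·C(14,12)/C(33,20); sum pmf over tables with pmf ≤ p_obs
p-value (two-sided) = 0.01508
→ bracket: 0.01<=p<0.05

p-value bracket: 0.01<=p<0.05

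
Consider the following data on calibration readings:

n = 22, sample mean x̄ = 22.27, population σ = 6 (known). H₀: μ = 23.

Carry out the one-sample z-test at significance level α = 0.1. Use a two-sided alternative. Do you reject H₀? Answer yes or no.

SE = σ/√n = 6/√22 = 1.2792
z = (x̄−μ₀)/SE = (22.27−23)/1.2792 = -0.5707
p-value (two-sided) = 0.56823
At α=0.1: p ≥ α → fail to reject H₀

reject H₀: no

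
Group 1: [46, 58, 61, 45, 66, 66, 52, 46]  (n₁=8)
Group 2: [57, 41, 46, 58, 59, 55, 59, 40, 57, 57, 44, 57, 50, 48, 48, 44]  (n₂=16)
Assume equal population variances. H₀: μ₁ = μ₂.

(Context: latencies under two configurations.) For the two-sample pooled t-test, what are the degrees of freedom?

degrees of freedom = 22

df = n₁ + n₂ − 2 = 8 + 16 − 2 = 22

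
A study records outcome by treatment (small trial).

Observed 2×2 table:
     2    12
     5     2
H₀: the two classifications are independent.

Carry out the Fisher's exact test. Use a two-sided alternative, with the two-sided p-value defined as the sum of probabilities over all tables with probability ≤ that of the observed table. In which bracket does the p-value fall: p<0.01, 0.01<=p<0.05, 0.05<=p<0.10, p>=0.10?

p-value bracket: 0.01<=p<0.05

Margins: r₁=14, r₂=7, c₁=7, c₂=14, n=21
p_obs = C(14,2)·C(7,5)/C(21,7); sum pmf over tables with pmf ≤ p_obs
p-value (two-sided) = 0.01729
→ bracket: 0.01<=p<0.05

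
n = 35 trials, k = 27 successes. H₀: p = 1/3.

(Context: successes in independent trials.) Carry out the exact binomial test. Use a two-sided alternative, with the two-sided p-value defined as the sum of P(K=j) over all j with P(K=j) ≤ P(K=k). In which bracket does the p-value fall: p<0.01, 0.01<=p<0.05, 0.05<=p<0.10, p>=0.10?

p-value bracket: p<0.01

Exact binomial: n=35, k=27, p₀=1/3=0.3333
P(X=j) = C(n,j)·p₀^j·(1−p₀)^(n−j); p = Σ P(X=j) over j with P(X=j) ≤ P(X=27)
p-value (two-sided) = 0.00000
→ bracket: p<0.01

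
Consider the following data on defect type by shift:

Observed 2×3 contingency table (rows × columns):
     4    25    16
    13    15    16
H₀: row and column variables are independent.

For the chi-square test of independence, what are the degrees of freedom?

df = (r−1)(c−1) = (2−1)·(3−1) = 2

degrees of freedom = 2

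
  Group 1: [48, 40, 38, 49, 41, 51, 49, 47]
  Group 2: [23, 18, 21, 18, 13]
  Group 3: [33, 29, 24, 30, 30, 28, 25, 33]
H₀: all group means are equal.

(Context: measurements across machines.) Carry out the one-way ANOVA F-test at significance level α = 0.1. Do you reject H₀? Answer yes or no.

Group means [45.38, 18.60, 29.00], grand mean 32.762
SSB = Σnᵢ(x̄ᵢ−x̄)² = 2388.735; SSW = ΣΣ(x−x̄ᵢ)² = 303.075
MSB = 2388.735/2 = 1194.3673; MSW = 303.075/18 = 16.8375
F = MSB/MSW = 70.9350
df = (2, 18)
p-value (upper-tail) = 0.00000
At α=0.1: p < α → reject H₀

reject H₀: yes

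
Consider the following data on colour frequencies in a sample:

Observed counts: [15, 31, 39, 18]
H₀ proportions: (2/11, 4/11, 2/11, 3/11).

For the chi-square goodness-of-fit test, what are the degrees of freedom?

degrees of freedom = 3

df = k − 1 = 4 − 1 = 3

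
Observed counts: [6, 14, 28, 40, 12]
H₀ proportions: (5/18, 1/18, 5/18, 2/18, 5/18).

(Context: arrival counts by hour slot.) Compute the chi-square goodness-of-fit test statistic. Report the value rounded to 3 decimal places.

n = 100; E_i = n·p_i = [27.78, 5.56, 27.78, 11.11, 27.78]
χ² = (6−27.78)²/27.78 + (14−5.56)²/5.56 + (28−27.78)²/27.78 + (40−11.11)²/11.11 + (12−27.78)²/27.78 = 113.9840
df = 4

test statistic = 113.984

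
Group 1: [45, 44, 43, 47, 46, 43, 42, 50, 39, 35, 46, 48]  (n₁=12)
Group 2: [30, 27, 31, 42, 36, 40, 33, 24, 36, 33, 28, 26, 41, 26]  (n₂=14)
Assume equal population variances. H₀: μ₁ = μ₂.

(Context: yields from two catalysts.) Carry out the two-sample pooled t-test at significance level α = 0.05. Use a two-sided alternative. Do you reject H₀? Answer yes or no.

x̄₁=44.000, s₁=4.068, n₁=12
x̄₂=32.357, s₂=5.943, n₂=14
s_p² = [11·4.068² + 13·5.943²]/24 = 26.7173
SE = √(s_p²·(1/12+1/14)) = 2.0334
t = (44.000−32.357)/2.0334 = 5.7257
df = 24
p-value (two-sided) = 0.00001
At α=0.05: p < α → reject H₀

reject H₀: yes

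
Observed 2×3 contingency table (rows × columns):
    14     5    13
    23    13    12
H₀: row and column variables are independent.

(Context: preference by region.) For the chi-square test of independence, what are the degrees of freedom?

degrees of freedom = 2

df = (r−1)(c−1) = (2−1)·(3−1) = 2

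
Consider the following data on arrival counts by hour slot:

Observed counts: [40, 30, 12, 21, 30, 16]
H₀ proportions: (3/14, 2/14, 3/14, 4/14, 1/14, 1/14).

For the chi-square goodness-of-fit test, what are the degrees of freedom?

degrees of freedom = 5

df = k − 1 = 6 − 1 = 5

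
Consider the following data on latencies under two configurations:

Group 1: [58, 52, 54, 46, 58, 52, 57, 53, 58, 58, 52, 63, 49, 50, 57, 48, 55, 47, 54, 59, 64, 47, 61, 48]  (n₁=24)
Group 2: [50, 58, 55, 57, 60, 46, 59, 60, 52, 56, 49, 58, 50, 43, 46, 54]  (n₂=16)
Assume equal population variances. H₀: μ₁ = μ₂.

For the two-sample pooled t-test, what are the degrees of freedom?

degrees of freedom = 38

df = n₁ + n₂ − 2 = 24 + 16 − 2 = 38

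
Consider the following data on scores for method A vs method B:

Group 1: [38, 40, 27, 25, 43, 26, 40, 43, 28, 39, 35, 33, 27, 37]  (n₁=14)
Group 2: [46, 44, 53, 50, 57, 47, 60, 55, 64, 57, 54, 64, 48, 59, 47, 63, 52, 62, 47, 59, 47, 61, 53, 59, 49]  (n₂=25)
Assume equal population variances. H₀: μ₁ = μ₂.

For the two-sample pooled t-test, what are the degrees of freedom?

df = n₁ + n₂ − 2 = 14 + 25 − 2 = 37

degrees of freedom = 37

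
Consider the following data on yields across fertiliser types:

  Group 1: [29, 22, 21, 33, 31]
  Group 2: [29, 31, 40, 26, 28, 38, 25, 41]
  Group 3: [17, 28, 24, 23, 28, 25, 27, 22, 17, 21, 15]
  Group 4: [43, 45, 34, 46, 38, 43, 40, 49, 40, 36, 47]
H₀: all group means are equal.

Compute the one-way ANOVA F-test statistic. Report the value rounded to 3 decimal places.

test statistic = 26.864

Group means [27.20, 32.25, 22.45, 41.91], grand mean 31.486
SSB = Σnᵢ(x̄ᵢ−x̄)² = 2188.806; SSW = ΣΣ(x−x̄ᵢ)² = 841.936
MSB = 2188.806/3 = 729.6022; MSW = 841.936/31 = 27.1592
F = MSB/MSW = 26.8639
df = (3, 31)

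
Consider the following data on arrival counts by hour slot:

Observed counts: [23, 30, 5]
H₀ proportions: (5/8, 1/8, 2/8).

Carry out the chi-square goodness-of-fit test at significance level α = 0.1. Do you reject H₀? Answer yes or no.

reject H₀: yes

n = 58; E_i = n·p_i = [36.25, 7.25, 14.50]
χ² = (23−36.25)²/36.25 + (30−7.25)²/7.25 + (5−14.50)²/14.50 = 82.4552
df = 2
p-value (upper-tail) = 0.00000
At α=0.1: p < α → reject H₀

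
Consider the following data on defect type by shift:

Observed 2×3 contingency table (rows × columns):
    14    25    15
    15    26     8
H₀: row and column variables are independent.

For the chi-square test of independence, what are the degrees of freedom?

degrees of freedom = 2

df = (r−1)(c−1) = (2−1)·(3−1) = 2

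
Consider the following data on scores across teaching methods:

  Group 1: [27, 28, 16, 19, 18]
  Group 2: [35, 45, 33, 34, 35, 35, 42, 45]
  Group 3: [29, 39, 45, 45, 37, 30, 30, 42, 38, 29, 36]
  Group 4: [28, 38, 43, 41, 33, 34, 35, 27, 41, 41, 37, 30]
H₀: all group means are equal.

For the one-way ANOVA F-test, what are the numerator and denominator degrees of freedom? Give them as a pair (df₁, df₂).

k = 4 groups, N = 36 total
df = (k−1, N−k) = (4−1, 36−4) = (3, 32)

degrees of freedom = [3, 32]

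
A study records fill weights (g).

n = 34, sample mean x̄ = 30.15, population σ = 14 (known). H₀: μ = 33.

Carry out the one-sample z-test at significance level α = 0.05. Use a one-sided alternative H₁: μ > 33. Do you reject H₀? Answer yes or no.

reject H₀: no

SE = σ/√n = 14/√34 = 2.4010
z = (x̄−μ₀)/SE = (30.15−33)/2.4010 = -1.1870
p-value (one-sided, H₁ greater) = 0.88239
At α=0.05: p ≥ α → fail to reject H₀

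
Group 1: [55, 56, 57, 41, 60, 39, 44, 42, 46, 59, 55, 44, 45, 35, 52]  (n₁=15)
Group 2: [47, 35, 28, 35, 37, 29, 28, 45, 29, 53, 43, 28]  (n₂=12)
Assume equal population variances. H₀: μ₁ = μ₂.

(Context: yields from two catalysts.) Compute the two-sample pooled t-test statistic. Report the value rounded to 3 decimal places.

x̄₁=48.667, s₁=8.006, n₁=15
x̄₂=36.417, s₂=8.691, n₂=12
s_p² = [14·8.006² + 11·8.691²]/25 = 69.1300
SE = √(s_p²·(1/15+1/12)) = 3.2202
t = (48.667−36.417)/3.2202 = 3.8041
df = 25

test statistic = 3.804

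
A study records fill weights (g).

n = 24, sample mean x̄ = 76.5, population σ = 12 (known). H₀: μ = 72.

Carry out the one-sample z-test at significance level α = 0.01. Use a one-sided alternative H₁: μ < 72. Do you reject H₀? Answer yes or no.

reject H₀: no

SE = σ/√n = 12/√24 = 2.4495
z = (x̄−μ₀)/SE = (76.5−72)/2.4495 = 1.8371
p-value (one-sided, H₁ less) = 0.96690
At α=0.01: p ≥ α → fail to reject H₀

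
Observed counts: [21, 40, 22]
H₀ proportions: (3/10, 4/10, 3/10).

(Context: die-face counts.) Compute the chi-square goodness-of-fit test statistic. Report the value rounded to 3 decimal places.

test statistic = 2.341

n = 83; E_i = n·p_i = [24.90, 33.20, 24.90]
χ² = (21−24.90)²/24.90 + (40−33.20)²/33.20 + (22−24.90)²/24.90 = 2.3414
df = 2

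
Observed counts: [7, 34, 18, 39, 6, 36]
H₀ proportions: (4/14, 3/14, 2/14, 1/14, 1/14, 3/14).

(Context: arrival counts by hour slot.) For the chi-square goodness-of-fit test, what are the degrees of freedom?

degrees of freedom = 5

df = k − 1 = 6 − 1 = 5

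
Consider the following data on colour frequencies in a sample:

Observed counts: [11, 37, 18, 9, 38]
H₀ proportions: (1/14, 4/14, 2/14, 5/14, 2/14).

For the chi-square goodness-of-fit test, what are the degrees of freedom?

df = k − 1 = 5 − 1 = 4

degrees of freedom = 4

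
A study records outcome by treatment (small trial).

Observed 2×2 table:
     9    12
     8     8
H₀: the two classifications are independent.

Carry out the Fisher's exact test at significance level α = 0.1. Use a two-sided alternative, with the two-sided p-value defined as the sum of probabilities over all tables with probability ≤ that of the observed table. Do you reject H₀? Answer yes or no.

Margins: r₁=21, r₂=16, c₁=17, c₂=20, n=37
p_obs = C(21,9)·C(16,8)/C(37,17); sum pmf over tables with pmf ≤ p_obs
p-value (two-sided) = 0.74631
At α=0.1: p ≥ α → fail to reject H₀

reject H₀: no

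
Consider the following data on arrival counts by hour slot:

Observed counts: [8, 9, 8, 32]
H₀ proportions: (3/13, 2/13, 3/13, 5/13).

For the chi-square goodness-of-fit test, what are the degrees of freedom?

df = k − 1 = 4 − 1 = 3

degrees of freedom = 3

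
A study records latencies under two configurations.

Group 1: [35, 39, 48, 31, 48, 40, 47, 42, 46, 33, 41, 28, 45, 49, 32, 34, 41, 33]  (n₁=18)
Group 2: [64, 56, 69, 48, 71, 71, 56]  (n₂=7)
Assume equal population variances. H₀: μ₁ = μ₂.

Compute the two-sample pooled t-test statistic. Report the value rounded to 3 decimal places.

x̄₁=39.556, s₁=6.732, n₁=18
x̄₂=62.143, s₂=8.971, n₂=7
s_p² = [17·6.732² + 6·8.971²]/23 = 54.4914
SE = √(s_p²·(1/18+1/7)) = 3.2881
t = (39.556−62.143)/3.2881 = -6.8694
df = 23

test statistic = -6.869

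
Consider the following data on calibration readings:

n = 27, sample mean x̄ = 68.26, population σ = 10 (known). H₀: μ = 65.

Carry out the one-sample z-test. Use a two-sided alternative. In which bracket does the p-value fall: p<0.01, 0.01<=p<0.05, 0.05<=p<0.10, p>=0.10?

p-value bracket: 0.05<=p<0.10

SE = σ/√n = 10/√27 = 1.9245
z = (x̄−μ₀)/SE = (68.26−65)/1.9245 = 1.6939
p-value (two-sided) = 0.09028
→ bracket: 0.05<=p<0.10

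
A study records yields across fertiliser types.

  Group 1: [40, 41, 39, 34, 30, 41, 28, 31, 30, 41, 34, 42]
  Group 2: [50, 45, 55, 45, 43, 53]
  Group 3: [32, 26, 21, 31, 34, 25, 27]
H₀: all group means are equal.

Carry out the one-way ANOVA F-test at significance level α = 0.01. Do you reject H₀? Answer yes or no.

Group means [35.92, 48.50, 28.00], grand mean 36.720
SSB = Σnᵢ(x̄ᵢ−x̄)² = 1372.623; SSW = ΣΣ(x−x̄ᵢ)² = 548.417
MSB = 1372.623/2 = 686.3117; MSW = 548.417/22 = 24.9280
F = MSB/MSW = 27.5317
df = (2, 22)
p-value (upper-tail) = 0.00000
At α=0.01: p < α → reject H₀

reject H₀: yes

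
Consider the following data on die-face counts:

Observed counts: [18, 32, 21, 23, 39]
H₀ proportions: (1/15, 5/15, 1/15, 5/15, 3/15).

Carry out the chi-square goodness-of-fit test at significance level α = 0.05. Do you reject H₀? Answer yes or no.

n = 133; E_i = n·p_i = [8.87, 44.33, 8.87, 44.33, 26.60]
χ² = (18−8.87)²/8.87 + (32−44.33)²/44.33 + (21−8.87)²/8.87 + (23−44.33)²/44.33 + (39−26.60)²/26.60 = 45.4887
df = 4
p-value (upper-tail) = 0.00000
At α=0.05: p < α → reject H₀

reject H₀: yes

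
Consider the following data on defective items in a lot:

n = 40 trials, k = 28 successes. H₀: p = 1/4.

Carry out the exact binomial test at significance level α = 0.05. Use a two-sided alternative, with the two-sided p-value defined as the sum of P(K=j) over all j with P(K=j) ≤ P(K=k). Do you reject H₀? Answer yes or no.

reject H₀: yes

Exact binomial: n=40, k=28, p₀=1/4=0.2500
P(X=j) = C(n,j)·p₀^j·(1−p₀)^(n−j); p = Σ P(X=j) over j with P(X=j) ≤ P(X=28)
p-value (two-sided) = 0.00000
At α=0.05: p < α → reject H₀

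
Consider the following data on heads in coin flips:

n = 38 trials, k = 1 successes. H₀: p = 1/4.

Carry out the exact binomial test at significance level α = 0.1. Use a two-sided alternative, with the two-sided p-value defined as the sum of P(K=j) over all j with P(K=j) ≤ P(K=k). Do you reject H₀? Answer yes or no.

reject H₀: yes

Exact binomial: n=38, k=1, p₀=1/4=0.2500
P(X=j) = C(n,j)·p₀^j·(1−p₀)^(n−j); p = Σ P(X=j) over j with P(X=j) ≤ P(X=1)
p-value (two-sided) = 0.00048
At α=0.1: p < α → reject H₀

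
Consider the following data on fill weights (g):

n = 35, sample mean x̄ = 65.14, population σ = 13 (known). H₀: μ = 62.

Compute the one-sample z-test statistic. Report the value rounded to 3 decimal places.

SE = σ/√n = 13/√35 = 2.1974
z = (x̄−μ₀)/SE = (65.14−62)/2.1974 = 1.4290

test statistic = 1.429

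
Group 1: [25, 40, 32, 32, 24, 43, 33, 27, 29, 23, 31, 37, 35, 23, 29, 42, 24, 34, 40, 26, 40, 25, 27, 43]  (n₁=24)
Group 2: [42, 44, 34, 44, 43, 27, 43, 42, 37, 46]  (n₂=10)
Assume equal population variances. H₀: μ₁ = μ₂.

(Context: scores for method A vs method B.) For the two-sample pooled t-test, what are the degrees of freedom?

df = n₁ + n₂ − 2 = 24 + 10 − 2 = 32

degrees of freedom = 32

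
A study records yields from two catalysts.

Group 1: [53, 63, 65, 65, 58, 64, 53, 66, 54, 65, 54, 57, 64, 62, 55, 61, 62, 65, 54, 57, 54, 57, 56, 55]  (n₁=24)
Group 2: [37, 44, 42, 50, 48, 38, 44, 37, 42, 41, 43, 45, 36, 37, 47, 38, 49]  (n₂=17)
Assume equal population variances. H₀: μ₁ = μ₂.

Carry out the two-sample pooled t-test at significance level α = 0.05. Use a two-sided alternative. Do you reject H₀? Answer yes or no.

reject H₀: yes

x̄₁=59.125, s₁=4.693, n₁=24
x̄₂=42.235, s₂=4.576, n₂=17
s_p² = [23·4.693² + 16·4.576²]/39 = 21.5816
SE = √(s_p²·(1/24+1/17)) = 1.4727
t = (59.125−42.235)/1.4727 = 11.4688
df = 39
p-value (two-sided) = 0.00000
At α=0.05: p < α → reject H₀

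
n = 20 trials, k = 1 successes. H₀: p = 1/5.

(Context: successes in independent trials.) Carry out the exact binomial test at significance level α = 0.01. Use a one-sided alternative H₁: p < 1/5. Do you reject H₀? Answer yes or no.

Exact binomial: n=20, k=1, p₀=1/5=0.2000
P(X≤1) from Σ C(n,i)·p₀^i·(1−p₀)^(n−i)
p-value (one-sided, H₁ less) = 0.06918
At α=0.01: p ≥ α → fail to reject H₀

reject H₀: no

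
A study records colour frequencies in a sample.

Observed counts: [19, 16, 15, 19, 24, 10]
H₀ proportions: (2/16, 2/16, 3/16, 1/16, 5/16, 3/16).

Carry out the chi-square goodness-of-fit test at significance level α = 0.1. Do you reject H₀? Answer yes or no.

reject H₀: yes

n = 103; E_i = n·p_i = [12.88, 12.88, 19.31, 6.44, 32.19, 19.31]
χ² = (19−12.88)²/12.88 + (16−12.88)²/12.88 + (15−19.31)²/19.31 + (19−6.44)²/6.44 + (24−32.19)²/32.19 + (10−19.31)²/19.31 = 35.7236
df = 5
p-value (upper-tail) = 0.00000
At α=0.1: p < α → reject H₀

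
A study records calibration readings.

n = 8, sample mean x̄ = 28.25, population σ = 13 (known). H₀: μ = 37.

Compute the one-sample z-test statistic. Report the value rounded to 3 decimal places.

test statistic = -1.904

SE = σ/√n = 13/√8 = 4.5962
z = (x̄−μ₀)/SE = (28.25−37)/4.5962 = -1.9037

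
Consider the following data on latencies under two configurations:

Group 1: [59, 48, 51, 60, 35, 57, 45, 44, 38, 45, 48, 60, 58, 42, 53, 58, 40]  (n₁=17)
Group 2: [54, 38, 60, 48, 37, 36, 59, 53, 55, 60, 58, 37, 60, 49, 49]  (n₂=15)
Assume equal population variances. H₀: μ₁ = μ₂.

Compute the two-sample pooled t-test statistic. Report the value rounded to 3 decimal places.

x̄₁=49.471, s₁=8.255, n₁=17
x̄₂=50.200, s₂=9.174, n₂=15
s_p² = [16·8.255² + 14·9.174²]/30 = 75.6212
SE = √(s_p²·(1/17+1/15)) = 3.0805
t = (49.471−50.200)/3.0805 = -0.2368
df = 30

test statistic = -0.237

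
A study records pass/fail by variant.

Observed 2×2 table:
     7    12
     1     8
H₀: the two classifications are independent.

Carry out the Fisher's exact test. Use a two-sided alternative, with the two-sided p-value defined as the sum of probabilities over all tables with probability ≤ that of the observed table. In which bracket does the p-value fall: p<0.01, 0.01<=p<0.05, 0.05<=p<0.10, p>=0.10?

Margins: r₁=19, r₂=9, c₁=8, c₂=20, n=28
p_obs = C(19,7)·C(9,1)/C(28,8); sum pmf over tables with pmf ≤ p_obs
p-value (two-sided) = 0.21435
→ bracket: p>=0.10

p-value bracket: p>=0.10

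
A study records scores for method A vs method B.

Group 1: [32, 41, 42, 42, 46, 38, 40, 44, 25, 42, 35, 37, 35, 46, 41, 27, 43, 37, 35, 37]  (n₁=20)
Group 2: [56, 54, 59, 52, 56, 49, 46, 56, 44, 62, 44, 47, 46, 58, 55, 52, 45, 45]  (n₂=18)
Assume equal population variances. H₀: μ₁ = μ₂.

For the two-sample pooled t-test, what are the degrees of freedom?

df = n₁ + n₂ − 2 = 20 + 18 − 2 = 36

degrees of freedom = 36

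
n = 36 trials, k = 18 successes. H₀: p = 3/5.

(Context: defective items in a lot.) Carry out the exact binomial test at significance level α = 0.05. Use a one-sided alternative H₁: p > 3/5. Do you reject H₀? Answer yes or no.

reject H₀: no

Exact binomial: n=36, k=18, p₀=3/5=0.6000
P(X≥18) from Σ C(n,i)·p₀^i·(1−p₀)^(n−i)
p-value (one-sided, H₁ greater) = 0.91736
At α=0.05: p ≥ α → fail to reject H₀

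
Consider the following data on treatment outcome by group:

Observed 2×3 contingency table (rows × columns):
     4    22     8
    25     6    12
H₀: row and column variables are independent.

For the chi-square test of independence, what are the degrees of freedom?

df = (r−1)(c−1) = (2−1)·(3−1) = 2

degrees of freedom = 2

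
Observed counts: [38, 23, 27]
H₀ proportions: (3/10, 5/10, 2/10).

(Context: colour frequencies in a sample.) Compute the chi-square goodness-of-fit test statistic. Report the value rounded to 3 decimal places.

n = 88; E_i = n·p_i = [26.40, 44.00, 17.60]
χ² = (38−26.40)²/26.40 + (23−44.00)²/44.00 + (27−17.60)²/17.60 = 20.1402
df = 2

test statistic = 20.140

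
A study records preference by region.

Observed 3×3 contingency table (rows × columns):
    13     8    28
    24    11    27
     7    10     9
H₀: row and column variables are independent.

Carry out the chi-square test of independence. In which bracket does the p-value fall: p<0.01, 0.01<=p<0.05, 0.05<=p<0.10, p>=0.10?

Row totals [49, 62, 26], col totals [44, 29, 64], n=137
χ² = (13−15.74)²/15.74 + (8−10.37)²/10.37 + (28−22.89)²/22.89 + (24−19.91)²/19.91 + (11−13.12)²/13.12 + (27−28.96)²/28.96 + (7−8.35)²/8.35 + (10−5.50)²/5.50 + (9−12.15)²/12.15 = 8.1818
df = 4
p-value (upper-tail) = 0.08514
→ bracket: 0.05<=p<0.10

p-value bracket: 0.05<=p<0.10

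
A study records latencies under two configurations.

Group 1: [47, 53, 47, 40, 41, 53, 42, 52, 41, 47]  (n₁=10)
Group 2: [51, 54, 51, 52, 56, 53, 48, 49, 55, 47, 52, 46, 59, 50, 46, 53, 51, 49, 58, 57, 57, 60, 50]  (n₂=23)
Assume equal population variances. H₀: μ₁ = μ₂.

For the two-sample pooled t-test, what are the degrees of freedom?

degrees of freedom = 31

df = n₁ + n₂ − 2 = 10 + 23 − 2 = 31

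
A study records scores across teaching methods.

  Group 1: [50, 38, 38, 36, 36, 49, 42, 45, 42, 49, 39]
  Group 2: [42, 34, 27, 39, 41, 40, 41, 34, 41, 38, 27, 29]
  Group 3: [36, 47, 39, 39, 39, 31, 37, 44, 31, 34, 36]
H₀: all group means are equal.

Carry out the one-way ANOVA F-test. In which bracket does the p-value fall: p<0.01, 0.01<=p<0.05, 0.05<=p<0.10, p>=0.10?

Group means [42.18, 36.08, 37.55], grand mean 38.529
SSB = Σnᵢ(x̄ᵢ−x̄)² = 229.190; SSW = ΣΣ(x−x̄ᵢ)² = 883.280
MSB = 229.190/2 = 114.5951; MSW = 883.280/31 = 28.4929
F = MSB/MSW = 4.0219
df = (2, 31)
p-value (upper-tail) = 0.02799
→ bracket: 0.01<=p<0.05

p-value bracket: 0.01<=p<0.05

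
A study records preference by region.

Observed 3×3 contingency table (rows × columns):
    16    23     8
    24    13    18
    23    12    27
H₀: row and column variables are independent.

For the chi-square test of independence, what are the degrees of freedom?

df = (r−1)(c−1) = (3−1)·(3−1) = 4

degrees of freedom = 4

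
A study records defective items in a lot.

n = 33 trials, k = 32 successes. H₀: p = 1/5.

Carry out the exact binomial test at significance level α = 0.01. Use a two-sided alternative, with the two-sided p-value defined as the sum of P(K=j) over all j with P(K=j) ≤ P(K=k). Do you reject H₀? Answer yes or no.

reject H₀: yes

Exact binomial: n=33, k=32, p₀=1/5=0.2000
P(X=j) = C(n,j)·p₀^j·(1−p₀)^(n−j); p = Σ P(X=j) over j with P(X=j) ≤ P(X=32)
p-value (two-sided) = 0.00000
At α=0.01: p < α → reject H₀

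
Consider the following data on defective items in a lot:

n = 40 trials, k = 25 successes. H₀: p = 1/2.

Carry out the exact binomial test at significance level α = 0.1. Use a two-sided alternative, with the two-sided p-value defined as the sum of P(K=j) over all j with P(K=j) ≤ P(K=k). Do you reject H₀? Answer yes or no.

reject H₀: no

Exact binomial: n=40, k=25, p₀=1/2=0.5000
P(X=j) = C(n,j)·p₀^j·(1−p₀)^(n−j); p = Σ P(X=j) over j with P(X=j) ≤ P(X=25)
p-value (two-sided) = 0.15386
At α=0.1: p ≥ α → fail to reject H₀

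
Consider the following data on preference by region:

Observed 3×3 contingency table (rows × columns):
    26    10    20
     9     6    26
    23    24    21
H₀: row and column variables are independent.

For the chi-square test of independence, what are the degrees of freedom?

degrees of freedom = 4

df = (r−1)(c−1) = (3−1)·(3−1) = 4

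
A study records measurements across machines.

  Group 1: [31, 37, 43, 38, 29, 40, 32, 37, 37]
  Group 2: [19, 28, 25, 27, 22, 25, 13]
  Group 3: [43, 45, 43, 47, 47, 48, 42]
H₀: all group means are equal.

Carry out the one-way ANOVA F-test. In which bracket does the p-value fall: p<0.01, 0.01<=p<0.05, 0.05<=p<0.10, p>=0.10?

Group means [36.00, 22.71, 45.00], grand mean 34.696
SSB = Σnᵢ(x̄ᵢ−x̄)² = 1763.441; SSW = ΣΣ(x−x̄ᵢ)² = 361.429
MSB = 1763.441/2 = 881.7205; MSW = 361.429/20 = 18.0714
F = MSB/MSW = 48.7909
df = (2, 20)
p-value (upper-tail) = 0.00000
→ bracket: p<0.01

p-value bracket: p<0.01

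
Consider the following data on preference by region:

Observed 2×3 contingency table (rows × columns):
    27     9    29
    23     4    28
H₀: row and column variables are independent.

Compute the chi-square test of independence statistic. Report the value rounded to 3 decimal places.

test statistic = 1.437

Row totals [65, 55], col totals [50, 13, 57], n=120
χ² = (27−27.08)²/27.08 + (9−7.04)²/7.04 + (29−30.88)²/30.88 + (23−22.92)²/22.92 + (4−5.96)²/5.96 + (28−26.12)²/26.12 = 1.4373
df = 2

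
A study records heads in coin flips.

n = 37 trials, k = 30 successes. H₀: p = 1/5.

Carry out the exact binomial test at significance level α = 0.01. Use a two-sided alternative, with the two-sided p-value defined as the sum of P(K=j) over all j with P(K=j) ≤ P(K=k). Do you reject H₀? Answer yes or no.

reject H₀: yes

Exact binomial: n=37, k=30, p₀=1/5=0.2000
P(X=j) = C(n,j)·p₀^j·(1−p₀)^(n−j); p = Σ P(X=j) over j with P(X=j) ≤ P(X=30)
p-value (two-sided) = 0.00000
At α=0.01: p < α → reject H₀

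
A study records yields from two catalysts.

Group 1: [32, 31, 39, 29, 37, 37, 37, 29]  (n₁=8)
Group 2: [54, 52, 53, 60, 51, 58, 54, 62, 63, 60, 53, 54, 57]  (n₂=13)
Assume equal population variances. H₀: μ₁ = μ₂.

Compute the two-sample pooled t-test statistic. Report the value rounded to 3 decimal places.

x̄₁=33.875, s₁=4.051, n₁=8
x̄₂=56.231, s₂=4.003, n₂=13
s_p² = [7·4.051² + 12·4.003²]/19 = 16.1675
SE = √(s_p²·(1/8+1/13)) = 1.8068
t = (33.875−56.231)/1.8068 = -12.3730
df = 19

test statistic = -12.373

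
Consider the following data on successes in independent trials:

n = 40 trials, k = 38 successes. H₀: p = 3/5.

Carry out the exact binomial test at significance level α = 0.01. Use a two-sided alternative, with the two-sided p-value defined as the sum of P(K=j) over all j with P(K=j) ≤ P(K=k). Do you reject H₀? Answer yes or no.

Exact binomial: n=40, k=38, p₀=3/5=0.6000
P(X=j) = C(n,j)·p₀^j·(1−p₀)^(n−j); p = Σ P(X=j) over j with P(X=j) ≤ P(X=38)
p-value (two-sided) = 0.00000
At α=0.01: p < α → reject H₀

reject H₀: yes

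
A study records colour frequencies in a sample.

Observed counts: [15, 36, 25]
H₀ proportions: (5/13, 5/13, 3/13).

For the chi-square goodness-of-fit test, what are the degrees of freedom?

degrees of freedom = 2

df = k − 1 = 3 − 1 = 2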